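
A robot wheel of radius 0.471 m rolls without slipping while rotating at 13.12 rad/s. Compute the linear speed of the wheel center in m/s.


v = omega * r = 13.12 * 0.471 = 6.1795

6.1795 m/s


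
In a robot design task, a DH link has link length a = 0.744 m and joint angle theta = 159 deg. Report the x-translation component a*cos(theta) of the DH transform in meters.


a*cos(theta) = 0.744*cos(159 deg) = -0.6946

-0.6946 m


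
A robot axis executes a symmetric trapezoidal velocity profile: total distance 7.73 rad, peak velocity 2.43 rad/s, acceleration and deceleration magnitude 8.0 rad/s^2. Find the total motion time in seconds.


t_acc = v/a = 2.43/8.0 = 0.303750 s
d_acc = v^2/(2a) = 0.369056 rad (each ramp)
d_cruise = 7.73 - 2*0.369056 = 6.991888 rad
t_cruise = 6.991888/2.43 = 2.877320 s
t_total = 2*0.303750 + 2.877320 = 3.4848

3.4848 s


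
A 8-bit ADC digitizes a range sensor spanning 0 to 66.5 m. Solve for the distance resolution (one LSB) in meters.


res = range / 2^n = 66.5/2^8 = 66.5/256 = 0.2598

0.2598 m


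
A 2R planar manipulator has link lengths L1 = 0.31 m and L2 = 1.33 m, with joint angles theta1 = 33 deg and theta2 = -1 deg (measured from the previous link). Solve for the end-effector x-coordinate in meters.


x = L1*cos(th1) + L2*cos(th1+th2) = 0.31*cos(33 deg) + 1.33*cos(32 deg) = 1.3879

1.3879 m


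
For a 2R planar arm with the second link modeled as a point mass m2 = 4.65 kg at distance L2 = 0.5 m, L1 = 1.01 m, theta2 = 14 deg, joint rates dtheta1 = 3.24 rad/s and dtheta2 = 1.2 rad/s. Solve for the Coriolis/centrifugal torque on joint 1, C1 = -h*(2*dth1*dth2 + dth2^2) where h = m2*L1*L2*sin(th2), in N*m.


h = m2*L1*L2*sin(th2) = 4.65*1.01*0.5*sin(14 deg) = 0.568093
C1 = -h*(2*3.24*1.2 + 1.2^2) = -0.568093*9.2160 = -5.2355

-5.2355 N*m


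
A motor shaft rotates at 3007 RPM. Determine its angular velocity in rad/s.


omega = 3007 * 2*pi/60 = 314.8923

314.8923 rad/s


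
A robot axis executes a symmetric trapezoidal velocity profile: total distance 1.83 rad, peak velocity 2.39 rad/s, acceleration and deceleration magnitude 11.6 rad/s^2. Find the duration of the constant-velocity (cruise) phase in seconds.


t_acc = v/a = 0.206034 s, d_acc = v^2/(2a) = 0.246211 rad each
d_cruise = 1.83 - 2*0.246211 = 1.337578 rad
t_cruise = d_cruise/v = 1.337578/2.39 = 0.5597

0.5597 s


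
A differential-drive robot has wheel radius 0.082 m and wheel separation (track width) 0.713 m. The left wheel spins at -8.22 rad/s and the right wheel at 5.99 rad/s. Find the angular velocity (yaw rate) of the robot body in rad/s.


omega = r*(wR - wL)/L = 0.082*(5.99 - (-8.22))/0.713 = 1.6342

1.6342 rad/s


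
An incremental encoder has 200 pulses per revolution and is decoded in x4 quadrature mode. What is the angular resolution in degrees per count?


resolution = 360 / (PPR * 4) = 360 / 800 = 0.4500

0.4500 degrees


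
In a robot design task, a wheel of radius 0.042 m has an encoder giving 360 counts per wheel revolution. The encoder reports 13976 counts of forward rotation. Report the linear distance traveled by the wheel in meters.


revs = 13976/360 = 38.822222
d = revs * 2*pi*r = 38.822222 * 2*pi*0.042 = 10.2449

10.2449 m


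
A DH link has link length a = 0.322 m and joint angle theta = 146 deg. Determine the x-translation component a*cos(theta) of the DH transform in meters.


a*cos(theta) = 0.322*cos(146 deg) = -0.2670

-0.2670 m


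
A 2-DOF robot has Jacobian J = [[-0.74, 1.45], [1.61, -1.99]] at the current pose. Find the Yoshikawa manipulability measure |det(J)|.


det(J) = -0.74*-1.99 - (1.45)*(1.61) = -0.8619
|det(J)| = 0.8619

0.8619


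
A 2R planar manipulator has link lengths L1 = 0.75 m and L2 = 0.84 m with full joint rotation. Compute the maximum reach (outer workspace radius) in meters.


r_max = L1 + L2 = 0.75 + 0.84 = 1.5900

1.5900 m


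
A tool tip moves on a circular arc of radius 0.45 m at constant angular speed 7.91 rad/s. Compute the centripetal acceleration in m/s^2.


a_c = omega^2 * r = 7.91^2 * 0.45 = 28.1556

28.1556 m/s^2


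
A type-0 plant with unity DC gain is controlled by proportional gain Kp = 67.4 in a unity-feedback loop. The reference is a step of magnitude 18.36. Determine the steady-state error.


e_ss = R/(1 + Kp) = 18.36/(1 + 67.4) = 18.36/68.4000 = 0.2684

0.2684


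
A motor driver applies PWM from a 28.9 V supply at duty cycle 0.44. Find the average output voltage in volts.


V_avg = V_supply * D = 28.9*0.44 = 12.7160

12.7160 V


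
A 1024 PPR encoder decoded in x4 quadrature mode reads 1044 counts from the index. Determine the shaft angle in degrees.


angle = counts * 360 / (PPR*4) = 1044 * 360 / 4096 = 91.7578

91.7578 degrees


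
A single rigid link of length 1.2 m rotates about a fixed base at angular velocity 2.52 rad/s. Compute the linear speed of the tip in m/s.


v = L*omega = 1.2 * 2.52 = 3.0240

3.0240 m/s


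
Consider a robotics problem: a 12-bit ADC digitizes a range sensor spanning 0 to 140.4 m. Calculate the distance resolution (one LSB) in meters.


res = range / 2^n = 140.4/2^12 = 140.4/4096 = 0.0343

0.0343 m


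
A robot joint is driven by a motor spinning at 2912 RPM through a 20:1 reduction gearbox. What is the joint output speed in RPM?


omega_joint = omega_motor / N = 2912 / 20 = 145.6000

145.6000 RPM


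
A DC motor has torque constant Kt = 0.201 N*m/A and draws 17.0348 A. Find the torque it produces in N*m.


tau = Kt * I = 0.201*17.0348 = 3.4240

3.4240 N*m


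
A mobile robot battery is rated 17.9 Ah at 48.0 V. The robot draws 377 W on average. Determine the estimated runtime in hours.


E = 17.9*48.0 = 859.2000 Wh
t = E/P = 859.2000/377 = 2.2790

2.2790 hours


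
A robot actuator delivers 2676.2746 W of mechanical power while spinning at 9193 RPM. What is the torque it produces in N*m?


omega = 9193 * 2*pi/60 = 962.688709 rad/s
tau = P / omega = 2676.2746 / 962.688709 = 2.7800

2.7800 N*m


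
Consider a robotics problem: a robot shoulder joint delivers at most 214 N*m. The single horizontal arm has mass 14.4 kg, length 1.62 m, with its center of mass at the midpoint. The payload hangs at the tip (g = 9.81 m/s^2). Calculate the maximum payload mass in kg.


tau_arm = m_arm*g*(L/2) = 14.4*9.81*1.62/2 = 114.4238 N*m
tau_payload = tau_max - tau_arm = 214 - 114.4238 = 99.5762
m_payload = tau_payload / (g*L) = 99.5762 / (9.81*1.62) = 6.2657

6.2657 kg


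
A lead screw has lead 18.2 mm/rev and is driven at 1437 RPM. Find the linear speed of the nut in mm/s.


v = lead * (RPM/60) = 18.2*1437/60 = 435.8900

435.8900 mm/s


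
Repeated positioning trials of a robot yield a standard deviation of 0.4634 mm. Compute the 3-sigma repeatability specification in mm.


repeatability = 3*sigma = 3*0.4634 = 1.3902

1.3902 mm


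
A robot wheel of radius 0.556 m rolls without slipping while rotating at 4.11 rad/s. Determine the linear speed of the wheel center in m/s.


v = omega * r = 4.11 * 0.556 = 2.2852

2.2852 m/s


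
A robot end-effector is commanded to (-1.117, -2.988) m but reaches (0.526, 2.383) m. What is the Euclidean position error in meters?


dx = 0.526 - (-1.117) = 1.6430, dy = 2.383 - (-2.988) = 5.3710
err = sqrt(2.699449 + 28.847641) = 5.6167

5.6167 m


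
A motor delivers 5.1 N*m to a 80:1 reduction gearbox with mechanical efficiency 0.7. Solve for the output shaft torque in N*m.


tau_out = tau_in * N * eta = 5.1 * 80 * 0.7 = 285.6000

285.6000 N*m


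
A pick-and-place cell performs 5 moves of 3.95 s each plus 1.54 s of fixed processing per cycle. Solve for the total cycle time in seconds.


T = 5*3.95 + 1.54 = 21.2900

21.2900 s


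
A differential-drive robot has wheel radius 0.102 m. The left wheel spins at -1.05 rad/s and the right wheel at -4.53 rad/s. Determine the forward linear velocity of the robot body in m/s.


v = r*(wR + wL)/2 = 0.102*(-4.53 + -1.05)/2 = -0.2846

-0.2846 m/s


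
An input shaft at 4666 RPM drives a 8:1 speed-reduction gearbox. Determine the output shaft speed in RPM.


omega_out = omega_in / N = 4666 / 8 = 583.2500

583.2500 RPM


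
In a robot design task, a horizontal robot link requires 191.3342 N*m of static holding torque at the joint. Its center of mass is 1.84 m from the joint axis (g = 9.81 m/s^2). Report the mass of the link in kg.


m = tau / (g*L) = 191.3342 / (9.81 * 1.84) = 10.6000

10.6000 kg


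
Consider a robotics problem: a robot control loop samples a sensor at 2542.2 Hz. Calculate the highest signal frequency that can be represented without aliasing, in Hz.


f_max = f_s/2 = 2542.2/2 = 1271.1000

1271.1000 Hz


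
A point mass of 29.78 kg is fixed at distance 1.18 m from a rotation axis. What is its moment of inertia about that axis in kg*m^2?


I = m*r^2 = 29.78*1.18^2 = 41.4657

41.4657 kg*m^2


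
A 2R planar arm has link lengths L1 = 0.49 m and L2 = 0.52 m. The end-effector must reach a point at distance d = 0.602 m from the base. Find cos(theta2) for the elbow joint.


cos(th2) = (d^2 - L1^2 - L2^2)/(2*L1*L2) = (0.602^2 - 0.49^2 - 0.52^2)/(2*0.49*0.52) = -0.2906

-0.2906


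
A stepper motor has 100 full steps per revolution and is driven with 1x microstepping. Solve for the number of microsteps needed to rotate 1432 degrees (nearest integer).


step_size = 360/(100*1) = 360/100 = 3.600000 deg
n = 1432/(360/100) = 1432*100/360 = 397.7778 -> 398

398 steps


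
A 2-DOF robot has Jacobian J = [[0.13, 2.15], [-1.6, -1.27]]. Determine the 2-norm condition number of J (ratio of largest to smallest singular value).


JJ^T eigenvalues: trace(JJ^T) = 8.8123, det(JJ^T) = det(J)^2 = 10.72497001
s_max^2 = (8.8123 + sqrt(34.75675125))/2 = 7.35389283
s_min^2 = (8.8123 - sqrt(34.75675125))/2 = 1.45840717
kappa = s_max/s_min = sqrt(7.35389283/1.45840717) = 2.2455

2.2455


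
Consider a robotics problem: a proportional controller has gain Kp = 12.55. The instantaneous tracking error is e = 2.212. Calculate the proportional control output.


u_P = Kp * e = 12.55 * 2.212 = 27.7606

27.7606


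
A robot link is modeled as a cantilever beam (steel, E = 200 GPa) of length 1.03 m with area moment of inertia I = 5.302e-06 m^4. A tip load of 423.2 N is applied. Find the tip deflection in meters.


delta = F*L^3/(3*E*I) = 423.2*1.03^3/(3*2.000e+11*5.302e-06)
      = 462.4420664/3181200 = 1.4537e-04

1.4537e-04 m


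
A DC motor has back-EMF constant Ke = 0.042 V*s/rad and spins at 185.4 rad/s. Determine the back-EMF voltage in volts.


V_emf = Ke * omega = 0.042*185.4 = 7.7868

7.7868 V


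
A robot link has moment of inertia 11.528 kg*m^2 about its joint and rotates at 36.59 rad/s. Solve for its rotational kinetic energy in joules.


KE = (1/2)*I*omega^2 = 0.5*11.528*36.59^2 = 7717.0052

7717.0052 J


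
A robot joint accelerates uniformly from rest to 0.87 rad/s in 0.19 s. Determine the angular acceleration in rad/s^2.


alpha = delta_omega / t = 0.87 / 0.19 = 4.5789

4.5789 rad/s^2


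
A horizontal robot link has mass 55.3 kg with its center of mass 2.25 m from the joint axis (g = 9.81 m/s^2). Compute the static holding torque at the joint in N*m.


tau = m*g*L = 55.3 * 9.81 * 2.25 = 1220.6093

1220.6093 N*m


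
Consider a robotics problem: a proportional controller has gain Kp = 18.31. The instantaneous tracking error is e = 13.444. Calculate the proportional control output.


u_P = Kp * e = 18.31 * 13.444 = 246.1596

246.1596


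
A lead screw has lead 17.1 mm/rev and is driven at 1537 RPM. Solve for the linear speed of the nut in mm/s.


v = lead * (RPM/60) = 17.1*1537/60 = 438.0450

438.0450 mm/s


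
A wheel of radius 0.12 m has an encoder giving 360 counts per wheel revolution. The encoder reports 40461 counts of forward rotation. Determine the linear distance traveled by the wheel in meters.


revs = 40461/360 = 112.391667
d = revs * 2*pi*r = 112.391667 * 2*pi*0.12 = 84.7413

84.7413 m


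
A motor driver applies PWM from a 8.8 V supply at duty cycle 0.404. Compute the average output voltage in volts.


V_avg = V_supply * D = 8.8*0.404 = 3.5552

3.5552 V


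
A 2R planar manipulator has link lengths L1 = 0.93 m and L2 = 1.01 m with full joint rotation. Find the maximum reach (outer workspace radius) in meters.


r_max = L1 + L2 = 0.93 + 1.01 = 1.9400

1.9400 m


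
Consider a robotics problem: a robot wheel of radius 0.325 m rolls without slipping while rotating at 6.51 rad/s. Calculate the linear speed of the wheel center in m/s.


v = omega * r = 6.51 * 0.325 = 2.1157

2.1157 m/s


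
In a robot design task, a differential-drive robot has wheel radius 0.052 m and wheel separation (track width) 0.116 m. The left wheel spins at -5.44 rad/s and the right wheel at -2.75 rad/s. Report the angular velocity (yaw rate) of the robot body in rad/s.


omega = r*(wR - wL)/L = 0.052*(-2.75 - (-5.44))/0.116 = 1.2059

1.2059 rad/s


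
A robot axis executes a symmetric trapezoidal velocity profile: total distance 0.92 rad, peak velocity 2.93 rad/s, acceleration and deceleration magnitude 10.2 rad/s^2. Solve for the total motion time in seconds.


t_acc = v/a = 2.93/10.2 = 0.287255 s
d_acc = v^2/(2a) = 0.420828 rad (each ramp)
d_cruise = 0.92 - 2*0.420828 = 0.078344 rad
t_cruise = 0.078344/2.93 = 0.026739 s
t_total = 2*0.287255 + 0.026739 = 0.6012

0.6012 s


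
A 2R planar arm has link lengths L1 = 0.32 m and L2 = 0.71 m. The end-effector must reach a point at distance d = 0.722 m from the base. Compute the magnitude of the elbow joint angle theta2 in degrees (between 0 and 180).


cos(th2) = (d^2 - L1^2 - L2^2)/(2*L1*L2) = (0.722^2 - 0.32^2 - 0.71^2)/(2*0.32*0.71) = -0.18753521
th2 = acos(-0.18753521) = 100.8090 deg

100.8090 degrees


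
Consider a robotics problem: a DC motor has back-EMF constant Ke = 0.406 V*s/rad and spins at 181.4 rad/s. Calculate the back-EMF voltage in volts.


V_emf = Ke * omega = 0.406*181.4 = 73.6484

73.6484 V


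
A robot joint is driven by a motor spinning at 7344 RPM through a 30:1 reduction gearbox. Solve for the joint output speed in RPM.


omega_joint = omega_motor / N = 7344 / 30 = 244.8000

244.8000 RPM


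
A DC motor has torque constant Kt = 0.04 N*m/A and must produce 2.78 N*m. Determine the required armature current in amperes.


I = tau / Kt = 2.78/0.04 = 69.5000

69.5000 A


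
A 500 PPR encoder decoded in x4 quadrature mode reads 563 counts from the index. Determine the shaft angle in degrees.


angle = counts * 360 / (PPR*4) = 563 * 360 / 2000 = 101.3400

101.3400 degrees


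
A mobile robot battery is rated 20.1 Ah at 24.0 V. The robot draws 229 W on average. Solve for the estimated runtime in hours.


E = 20.1*24.0 = 482.4000 Wh
t = E/P = 482.4000/229 = 2.1066

2.1066 hours


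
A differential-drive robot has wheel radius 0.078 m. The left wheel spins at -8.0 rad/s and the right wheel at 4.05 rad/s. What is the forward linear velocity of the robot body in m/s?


v = r*(wR + wL)/2 = 0.078*(4.05 + -8.0)/2 = -0.1541

-0.1541 m/s


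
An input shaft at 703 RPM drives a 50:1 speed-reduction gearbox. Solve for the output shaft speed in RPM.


omega_out = omega_in / N = 703 / 50 = 14.0600

14.0600 RPM


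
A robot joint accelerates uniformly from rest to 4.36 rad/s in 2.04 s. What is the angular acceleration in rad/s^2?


alpha = delta_omega / t = 4.36 / 2.04 = 2.1373

2.1373 rad/s^2


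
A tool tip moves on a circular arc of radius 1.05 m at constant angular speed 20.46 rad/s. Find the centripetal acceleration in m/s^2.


a_c = omega^2 * r = 20.46^2 * 1.05 = 439.5422

439.5422 m/s^2


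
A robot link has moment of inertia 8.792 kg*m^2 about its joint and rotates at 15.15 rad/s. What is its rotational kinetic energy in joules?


KE = (1/2)*I*omega^2 = 0.5*8.792*15.15^2 = 1008.9809

1008.9809 J


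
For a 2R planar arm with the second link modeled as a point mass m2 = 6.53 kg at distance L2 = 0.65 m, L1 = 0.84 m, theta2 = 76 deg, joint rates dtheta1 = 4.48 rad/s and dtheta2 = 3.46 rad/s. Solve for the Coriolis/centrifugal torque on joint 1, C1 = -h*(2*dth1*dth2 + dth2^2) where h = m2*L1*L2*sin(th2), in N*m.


h = m2*L1*L2*sin(th2) = 6.53*0.84*0.65*sin(76 deg) = 3.459473
C1 = -h*(2*4.48*3.46 + 3.46^2) = -3.459473*42.9732 = -148.6646

-148.6646 N*m


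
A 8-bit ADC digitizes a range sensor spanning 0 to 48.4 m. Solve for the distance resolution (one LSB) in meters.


res = range / 2^n = 48.4/2^8 = 48.4/256 = 0.1891

0.1891 m


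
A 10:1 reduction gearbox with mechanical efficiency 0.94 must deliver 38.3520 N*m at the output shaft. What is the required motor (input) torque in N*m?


tau_in = tau_out / (N * eta) = 38.3520 / (10 * 0.94) = 4.0800

4.0800 N*m


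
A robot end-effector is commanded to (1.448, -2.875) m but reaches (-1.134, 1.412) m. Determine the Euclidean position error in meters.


dx = -1.134 - (1.448) = -2.5820, dy = 1.412 - (-2.875) = 4.2870
err = sqrt(6.666724 + 18.378369) = 5.0045

5.0045 m


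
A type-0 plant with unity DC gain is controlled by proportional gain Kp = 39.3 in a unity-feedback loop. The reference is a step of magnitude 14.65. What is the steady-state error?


e_ss = R/(1 + Kp) = 14.65/(1 + 39.3) = 14.65/40.3000 = 0.3635

0.3635


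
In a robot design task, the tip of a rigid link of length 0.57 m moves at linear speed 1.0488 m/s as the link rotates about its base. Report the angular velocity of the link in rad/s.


omega = v / L = 1.0488 / 0.57 = 1.8400

1.8400 rad/s


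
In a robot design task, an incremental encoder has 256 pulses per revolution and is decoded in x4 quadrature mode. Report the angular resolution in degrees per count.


resolution = 360 / (PPR * 4) = 360 / 1024 = 0.3516

0.3516 degrees


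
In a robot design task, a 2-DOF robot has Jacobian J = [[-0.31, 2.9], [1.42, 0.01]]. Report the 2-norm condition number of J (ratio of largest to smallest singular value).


JJ^T eigenvalues: trace(JJ^T) = 10.5226, det(JJ^T) = det(J)^2 = 16.98346521
s_max^2 = (10.5226 + sqrt(42.79124992))/2 = 8.53205106
s_min^2 = (10.5226 - sqrt(42.79124992))/2 = 1.99054894
kappa = s_max/s_min = sqrt(8.53205106/1.99054894) = 2.0703

2.0703


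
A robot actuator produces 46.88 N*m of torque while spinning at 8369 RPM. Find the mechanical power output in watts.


omega = 8369 * 2*pi/60 = 876.399631 rad/s
P = tau * omega = 46.88 * 876.399631 = 41085.6147

41085.6147 W


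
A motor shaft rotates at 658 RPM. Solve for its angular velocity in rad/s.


omega = 658 * 2*pi/60 = 68.9056

68.9056 rad/s


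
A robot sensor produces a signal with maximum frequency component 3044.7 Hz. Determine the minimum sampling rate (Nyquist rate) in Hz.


f_s,min = 2*f_max = 2*3044.7 = 6089.4000

6089.4000 Hz


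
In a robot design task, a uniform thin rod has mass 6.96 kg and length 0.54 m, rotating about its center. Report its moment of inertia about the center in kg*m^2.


I = (1/12)*m*L^2 = (1/12)*6.96*0.54^2 = 0.1691

0.1691 kg*m^2


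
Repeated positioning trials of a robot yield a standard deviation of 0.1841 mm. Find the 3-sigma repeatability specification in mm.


repeatability = 3*sigma = 3*0.1841 = 0.5523

0.5523 mm


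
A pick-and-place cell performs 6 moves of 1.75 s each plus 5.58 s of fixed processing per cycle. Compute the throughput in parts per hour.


T_cycle = 6*1.75 + 5.58 = 16.0800 s
rate = 3600/T = 223.8806

223.8806 parts/hour


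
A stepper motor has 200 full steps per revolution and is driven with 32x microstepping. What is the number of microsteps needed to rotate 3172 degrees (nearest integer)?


step_size = 360/(200*32) = 360/6400 = 0.056250 deg
n = 3172/(360/6400) = 3172*6400/360 = 56391.1111 -> 56391

56391 steps


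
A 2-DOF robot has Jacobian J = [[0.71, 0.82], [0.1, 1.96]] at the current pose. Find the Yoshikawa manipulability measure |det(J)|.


det(J) = 0.71*1.96 - (0.82)*(0.1) = 1.3096
|det(J)| = 1.3096

1.3096


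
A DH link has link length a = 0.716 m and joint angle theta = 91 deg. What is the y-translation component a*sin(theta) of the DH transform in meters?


a*sin(theta) = 0.716*sin(91 deg) = 0.7159

0.7159 m


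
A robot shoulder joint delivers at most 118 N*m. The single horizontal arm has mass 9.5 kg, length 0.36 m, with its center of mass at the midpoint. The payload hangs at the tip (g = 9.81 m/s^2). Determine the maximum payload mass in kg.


tau_arm = m_arm*g*(L/2) = 9.5*9.81*0.36/2 = 16.7751 N*m
tau_payload = tau_max - tau_arm = 118 - 16.7751 = 101.2249
m_payload = tau_payload / (g*L) = 101.2249 / (9.81*0.36) = 28.6626

28.6626 kg


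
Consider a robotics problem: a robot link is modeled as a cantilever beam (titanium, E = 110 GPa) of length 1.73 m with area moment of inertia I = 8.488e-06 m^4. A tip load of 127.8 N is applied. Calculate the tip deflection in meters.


delta = F*L^3/(3*E*I) = 127.8*1.73^3/(3*1.100e+11*8.488e-06)
      = 661.7122326/2801040 = 2.3624e-04

2.3624e-04 m


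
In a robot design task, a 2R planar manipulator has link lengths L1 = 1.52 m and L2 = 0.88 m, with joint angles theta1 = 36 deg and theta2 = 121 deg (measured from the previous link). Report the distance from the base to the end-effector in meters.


x = L1*cos(th1) + L2*cos(th1+th2) = 0.419662
y = L1*sin(th1) + L2*sin(th1+th2) = 1.237277
d = sqrt(x^2 + y^2) = sqrt(0.176116 + 1.530854) = 1.3065

1.3065 m


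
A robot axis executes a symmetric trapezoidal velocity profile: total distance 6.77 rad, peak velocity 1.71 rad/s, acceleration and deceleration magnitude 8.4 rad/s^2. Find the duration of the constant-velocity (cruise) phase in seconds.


t_acc = v/a = 0.203571 s, d_acc = v^2/(2a) = 0.174054 rad each
d_cruise = 6.77 - 2*0.174054 = 6.421892 rad
t_cruise = d_cruise/v = 6.421892/1.71 = 3.7555

3.7555 s


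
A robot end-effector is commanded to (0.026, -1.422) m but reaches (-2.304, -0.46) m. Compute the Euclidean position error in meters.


dx = -2.304 - (0.026) = -2.3300, dy = -0.46 - (-1.422) = 0.9620
err = sqrt(5.428900 + 0.925444) = 2.5208

2.5208 m


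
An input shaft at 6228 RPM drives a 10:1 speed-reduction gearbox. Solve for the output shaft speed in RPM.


omega_out = omega_in / N = 6228 / 10 = 622.8000

622.8000 RPM


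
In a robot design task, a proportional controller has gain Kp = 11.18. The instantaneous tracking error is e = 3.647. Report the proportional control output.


u_P = Kp * e = 11.18 * 3.647 = 40.7735

40.7735


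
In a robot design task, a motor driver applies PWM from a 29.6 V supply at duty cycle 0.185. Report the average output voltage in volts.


V_avg = V_supply * D = 29.6*0.185 = 5.4760

5.4760 V


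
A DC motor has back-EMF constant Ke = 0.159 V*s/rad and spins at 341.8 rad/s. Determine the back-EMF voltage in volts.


V_emf = Ke * omega = 0.159*341.8 = 54.3462

54.3462 V


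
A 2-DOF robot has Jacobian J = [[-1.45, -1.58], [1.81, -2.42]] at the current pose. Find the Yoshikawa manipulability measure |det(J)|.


det(J) = -1.45*-2.42 - (-1.58)*(1.81) = 6.3688
|det(J)| = 6.3688

6.3688


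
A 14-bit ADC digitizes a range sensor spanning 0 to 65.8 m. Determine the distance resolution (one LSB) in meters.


res = range / 2^n = 65.8/2^14 = 65.8/16384 = 0.0040

0.0040 m


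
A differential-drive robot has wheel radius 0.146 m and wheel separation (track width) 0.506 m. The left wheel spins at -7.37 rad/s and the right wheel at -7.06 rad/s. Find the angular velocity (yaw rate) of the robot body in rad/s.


omega = r*(wR - wL)/L = 0.146*(-7.06 - (-7.37))/0.506 = 0.0894

0.0894 rad/s


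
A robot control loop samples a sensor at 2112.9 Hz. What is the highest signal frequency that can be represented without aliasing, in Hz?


f_max = f_s/2 = 2112.9/2 = 1056.4500

1056.4500 Hz


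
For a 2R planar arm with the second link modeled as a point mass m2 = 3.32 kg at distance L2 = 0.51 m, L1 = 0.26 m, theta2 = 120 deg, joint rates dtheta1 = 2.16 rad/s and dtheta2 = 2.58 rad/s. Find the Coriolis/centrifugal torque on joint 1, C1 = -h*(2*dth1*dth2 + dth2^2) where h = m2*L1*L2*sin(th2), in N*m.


h = m2*L1*L2*sin(th2) = 3.32*0.26*0.51*sin(120 deg) = 0.381252
C1 = -h*(2*2.16*2.58 + 2.58^2) = -0.381252*17.8020 = -6.7870

-6.7870 N*m


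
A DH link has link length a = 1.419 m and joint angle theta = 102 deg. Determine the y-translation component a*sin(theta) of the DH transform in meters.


a*sin(theta) = 1.419*sin(102 deg) = 1.3880

1.3880 m


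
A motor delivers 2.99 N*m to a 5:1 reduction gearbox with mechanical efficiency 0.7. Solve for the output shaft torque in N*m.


tau_out = tau_in * N * eta = 2.99 * 5 * 0.7 = 10.4650

10.4650 N*m


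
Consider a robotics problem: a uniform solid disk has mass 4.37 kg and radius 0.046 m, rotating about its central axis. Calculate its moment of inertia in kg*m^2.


I = (1/2)*m*R^2 = 0.5*4.37*0.046^2 = 0.0046

0.0046 kg*m^2


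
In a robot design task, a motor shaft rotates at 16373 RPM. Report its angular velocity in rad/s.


omega = 16373 * 2*pi/60 = 1714.5766

1714.5766 rad/s


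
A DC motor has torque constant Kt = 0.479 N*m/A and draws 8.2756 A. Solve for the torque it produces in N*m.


tau = Kt * I = 0.479*8.2756 = 3.9640

3.9640 N*m


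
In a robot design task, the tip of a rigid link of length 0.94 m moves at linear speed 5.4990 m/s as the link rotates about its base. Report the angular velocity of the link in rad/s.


omega = v / L = 5.4990 / 0.94 = 5.8500

5.8500 rad/s


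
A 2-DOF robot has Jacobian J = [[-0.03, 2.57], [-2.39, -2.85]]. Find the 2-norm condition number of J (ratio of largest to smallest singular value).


JJ^T eigenvalues: trace(JJ^T) = 20.4404, det(JJ^T) = det(J)^2 = 38.78549284
s_max^2 = (20.4404 + sqrt(262.66798080))/2 = 18.32371746
s_min^2 = (20.4404 - sqrt(262.66798080))/2 = 2.11668254
kappa = s_max/s_min = sqrt(18.32371746/2.11668254) = 2.9422

2.9422


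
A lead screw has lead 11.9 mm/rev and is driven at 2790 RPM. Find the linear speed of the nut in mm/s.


v = lead * (RPM/60) = 11.9*2790/60 = 553.3500

553.3500 mm/s


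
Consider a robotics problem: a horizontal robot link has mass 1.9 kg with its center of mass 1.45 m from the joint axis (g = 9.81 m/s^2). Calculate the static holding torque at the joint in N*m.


tau = m*g*L = 1.9 * 9.81 * 1.45 = 27.0265

27.0265 N*m


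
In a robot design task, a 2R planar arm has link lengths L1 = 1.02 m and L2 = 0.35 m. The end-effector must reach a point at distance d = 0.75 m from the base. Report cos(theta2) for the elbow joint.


cos(th2) = (d^2 - L1^2 - L2^2)/(2*L1*L2) = (0.75^2 - 1.02^2 - 0.35^2)/(2*1.02*0.35) = -0.8409

-0.8409


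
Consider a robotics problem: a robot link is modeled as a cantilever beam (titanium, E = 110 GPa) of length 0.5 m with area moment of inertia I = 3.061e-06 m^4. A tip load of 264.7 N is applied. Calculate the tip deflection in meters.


delta = F*L^3/(3*E*I) = 264.7*0.5^3/(3*1.100e+11*3.061e-06)
      = 33.0875/1010130 = 3.2756e-05

3.2756e-05 m


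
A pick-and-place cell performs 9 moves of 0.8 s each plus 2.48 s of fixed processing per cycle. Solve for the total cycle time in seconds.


T = 9*0.8 + 2.48 = 9.6800

9.6800 s


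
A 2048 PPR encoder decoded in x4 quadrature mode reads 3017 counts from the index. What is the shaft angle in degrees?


angle = counts * 360 / (PPR*4) = 3017 * 360 / 8192 = 132.5830

132.5830 degrees


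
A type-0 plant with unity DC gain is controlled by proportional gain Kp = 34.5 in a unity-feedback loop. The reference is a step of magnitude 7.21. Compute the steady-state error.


e_ss = R/(1 + Kp) = 7.21/(1 + 34.5) = 7.21/35.5000 = 0.2031

0.2031


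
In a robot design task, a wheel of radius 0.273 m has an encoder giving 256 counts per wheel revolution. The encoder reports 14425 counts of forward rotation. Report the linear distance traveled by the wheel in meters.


revs = 14425/256 = 56.347656
d = revs * 2*pi*r = 56.347656 * 2*pi*0.273 = 96.6537

96.6537 m


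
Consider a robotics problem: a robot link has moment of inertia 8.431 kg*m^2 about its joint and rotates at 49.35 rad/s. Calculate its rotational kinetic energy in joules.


KE = (1/2)*I*omega^2 = 0.5*8.431*49.35^2 = 10266.5235

10266.5235 J


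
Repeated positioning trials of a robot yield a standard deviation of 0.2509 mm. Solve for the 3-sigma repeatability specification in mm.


repeatability = 3*sigma = 3*0.2509 = 0.7527

0.7527 mm


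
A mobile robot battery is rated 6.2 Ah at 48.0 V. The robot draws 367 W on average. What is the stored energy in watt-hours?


E = capacity * V = 6.2*48.0 = 297.6000

297.6000 Wh


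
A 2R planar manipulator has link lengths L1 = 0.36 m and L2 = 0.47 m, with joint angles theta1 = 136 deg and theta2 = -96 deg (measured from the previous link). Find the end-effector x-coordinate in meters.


x = L1*cos(th1) + L2*cos(th1+th2) = 0.36*cos(136 deg) + 0.47*cos(40 deg) = 0.1011

0.1011 m


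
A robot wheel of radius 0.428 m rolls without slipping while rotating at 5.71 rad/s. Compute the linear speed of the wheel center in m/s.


v = omega * r = 5.71 * 0.428 = 2.4439

2.4439 m/s


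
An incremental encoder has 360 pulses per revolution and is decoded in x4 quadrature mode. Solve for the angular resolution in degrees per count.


resolution = 360 / (PPR * 4) = 360 / 1440 = 0.2500

0.2500 degrees


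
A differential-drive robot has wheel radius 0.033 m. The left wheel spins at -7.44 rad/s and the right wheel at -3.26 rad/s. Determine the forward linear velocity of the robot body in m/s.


v = r*(wR + wL)/2 = 0.033*(-3.26 + -7.44)/2 = -0.1765

-0.1765 m/s


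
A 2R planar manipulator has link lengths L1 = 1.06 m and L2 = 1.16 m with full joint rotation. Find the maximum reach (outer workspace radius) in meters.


r_max = L1 + L2 = 1.06 + 1.16 = 2.2200

2.2200 m


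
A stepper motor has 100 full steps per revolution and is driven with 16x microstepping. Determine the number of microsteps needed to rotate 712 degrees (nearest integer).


step_size = 360/(100*16) = 360/1600 = 0.225000 deg
n = 712/(360/1600) = 712*1600/360 = 3164.4444 -> 3164

3164 steps


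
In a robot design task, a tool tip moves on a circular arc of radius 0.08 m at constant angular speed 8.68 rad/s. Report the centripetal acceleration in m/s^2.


a_c = omega^2 * r = 8.68^2 * 0.08 = 6.0274

6.0274 m/s^2


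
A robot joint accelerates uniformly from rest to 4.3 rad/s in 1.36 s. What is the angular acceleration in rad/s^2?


alpha = delta_omega / t = 4.3 / 1.36 = 3.1618

3.1618 rad/s^2


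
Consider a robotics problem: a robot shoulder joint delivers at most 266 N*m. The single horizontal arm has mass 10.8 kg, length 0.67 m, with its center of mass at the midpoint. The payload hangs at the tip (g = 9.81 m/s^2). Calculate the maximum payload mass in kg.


tau_arm = m_arm*g*(L/2) = 10.8*9.81*0.67/2 = 35.4926 N*m
tau_payload = tau_max - tau_arm = 266 - 35.4926 = 230.5074
m_payload = tau_payload / (g*L) = 230.5074 / (9.81*0.67) = 35.0704

35.0704 kg


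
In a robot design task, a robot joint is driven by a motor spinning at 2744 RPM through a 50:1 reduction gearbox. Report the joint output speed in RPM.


omega_joint = omega_motor / N = 2744 / 50 = 54.8800

54.8800 RPM


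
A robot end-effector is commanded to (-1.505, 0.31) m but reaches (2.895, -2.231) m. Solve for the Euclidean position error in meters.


dx = 2.895 - (-1.505) = 4.4000, dy = -2.231 - (0.31) = -2.5410
err = sqrt(19.360000 + 6.456681) = 5.0810

5.0810 m


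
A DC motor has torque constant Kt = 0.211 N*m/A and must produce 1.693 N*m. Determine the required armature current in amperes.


I = tau / Kt = 1.693/0.211 = 8.0237

8.0237 A


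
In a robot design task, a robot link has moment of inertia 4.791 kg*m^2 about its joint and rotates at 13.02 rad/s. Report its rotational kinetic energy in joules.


KE = (1/2)*I*omega^2 = 0.5*4.791*13.02^2 = 406.0861

406.0861 J


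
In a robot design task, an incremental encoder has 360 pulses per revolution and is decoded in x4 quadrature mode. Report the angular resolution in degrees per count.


resolution = 360 / (PPR * 4) = 360 / 1440 = 0.2500

0.2500 degrees


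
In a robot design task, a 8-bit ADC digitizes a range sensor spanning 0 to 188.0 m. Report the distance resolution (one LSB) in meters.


res = range / 2^n = 188.0/2^8 = 188.0/256 = 0.7344

0.7344 m


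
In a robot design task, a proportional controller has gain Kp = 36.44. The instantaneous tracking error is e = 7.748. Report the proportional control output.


u_P = Kp * e = 36.44 * 7.748 = 282.3371

282.3371


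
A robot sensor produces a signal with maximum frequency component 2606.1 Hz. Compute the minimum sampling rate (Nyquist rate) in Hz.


f_s,min = 2*f_max = 2*2606.1 = 5212.2000

5212.2000 Hz


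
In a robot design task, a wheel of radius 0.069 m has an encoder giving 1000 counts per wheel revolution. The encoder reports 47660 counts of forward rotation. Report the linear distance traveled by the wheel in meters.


revs = 47660/1000 = 47.660000
d = revs * 2*pi*r = 47.660000 * 2*pi*0.069 = 20.6625

20.6625 m


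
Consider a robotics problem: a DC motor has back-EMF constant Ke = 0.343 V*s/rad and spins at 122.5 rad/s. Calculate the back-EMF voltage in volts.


V_emf = Ke * omega = 0.343*122.5 = 42.0175

42.0175 V


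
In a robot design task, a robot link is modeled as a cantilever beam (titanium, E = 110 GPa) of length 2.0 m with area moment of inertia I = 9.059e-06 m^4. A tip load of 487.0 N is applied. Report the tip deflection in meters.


delta = F*L^3/(3*E*I) = 487.0*2.0^3/(3*1.100e+11*9.059e-06)
      = 3896/2989470 = 0.0013

0.0013 m


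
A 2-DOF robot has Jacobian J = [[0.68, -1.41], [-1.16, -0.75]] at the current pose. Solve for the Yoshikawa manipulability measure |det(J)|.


det(J) = 0.68*-0.75 - (-1.41)*(-1.16) = -2.1456
|det(J)| = 2.1456

2.1456


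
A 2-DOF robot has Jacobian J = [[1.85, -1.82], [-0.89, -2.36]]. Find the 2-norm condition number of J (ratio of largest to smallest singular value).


JJ^T eigenvalues: trace(JJ^T) = 13.0966, det(JJ^T) = det(J)^2 = 35.82980164
s_max^2 = (13.0966 + sqrt(28.20172500))/2 = 9.20356482
s_min^2 = (13.0966 - sqrt(28.20172500))/2 = 3.89303518
kappa = s_max/s_min = sqrt(9.20356482/3.89303518) = 1.5376

1.5376


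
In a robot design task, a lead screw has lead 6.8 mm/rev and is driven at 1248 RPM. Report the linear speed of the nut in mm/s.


v = lead * (RPM/60) = 6.8*1248/60 = 141.4400

141.4400 mm/s


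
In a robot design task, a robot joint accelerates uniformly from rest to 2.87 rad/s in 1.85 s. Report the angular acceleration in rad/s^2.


alpha = delta_omega / t = 2.87 / 1.85 = 1.5514

1.5514 rad/s^2


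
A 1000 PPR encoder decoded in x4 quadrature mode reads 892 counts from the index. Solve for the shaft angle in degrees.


angle = counts * 360 / (PPR*4) = 892 * 360 / 4000 = 80.2800

80.2800 degrees


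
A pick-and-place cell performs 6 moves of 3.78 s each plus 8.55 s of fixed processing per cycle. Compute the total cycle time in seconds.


T = 6*3.78 + 8.55 = 31.2300

31.2300 s


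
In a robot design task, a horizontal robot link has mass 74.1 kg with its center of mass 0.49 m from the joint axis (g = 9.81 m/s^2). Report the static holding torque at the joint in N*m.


tau = m*g*L = 74.1 * 9.81 * 0.49 = 356.1913

356.1913 N*m


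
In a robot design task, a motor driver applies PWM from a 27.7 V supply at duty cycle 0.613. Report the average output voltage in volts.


V_avg = V_supply * D = 27.7*0.613 = 16.9801

16.9801 V


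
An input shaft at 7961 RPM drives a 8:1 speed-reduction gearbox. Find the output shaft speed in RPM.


omega_out = omega_in / N = 7961 / 8 = 995.1250

995.1250 RPM


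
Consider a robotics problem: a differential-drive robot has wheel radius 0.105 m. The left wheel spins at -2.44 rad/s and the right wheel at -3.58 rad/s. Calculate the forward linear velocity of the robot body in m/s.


v = r*(wR + wL)/2 = 0.105*(-3.58 + -2.44)/2 = -0.3160

-0.3160 m/s


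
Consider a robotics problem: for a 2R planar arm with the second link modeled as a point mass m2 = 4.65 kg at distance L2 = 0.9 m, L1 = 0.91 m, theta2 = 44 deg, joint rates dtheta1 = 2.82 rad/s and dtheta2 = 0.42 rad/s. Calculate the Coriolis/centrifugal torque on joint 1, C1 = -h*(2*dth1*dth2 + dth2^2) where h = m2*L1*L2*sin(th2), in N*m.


h = m2*L1*L2*sin(th2) = 4.65*0.91*0.9*sin(44 deg) = 2.645502
C1 = -h*(2*2.82*0.42 + 0.42^2) = -2.645502*2.5452 = -6.7333

-6.7333 N*m


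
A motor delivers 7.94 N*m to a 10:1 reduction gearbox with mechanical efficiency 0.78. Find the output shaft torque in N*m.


tau_out = tau_in * N * eta = 7.94 * 10 * 0.78 = 61.9320

61.9320 N*m


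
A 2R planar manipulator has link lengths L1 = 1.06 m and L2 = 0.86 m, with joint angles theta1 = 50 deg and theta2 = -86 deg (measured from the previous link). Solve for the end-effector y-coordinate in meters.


y = L1*sin(th1) + L2*sin(th1+th2) = 1.06*sin(50 deg) + 0.86*sin(-36 deg) = 0.3065

0.3065 m


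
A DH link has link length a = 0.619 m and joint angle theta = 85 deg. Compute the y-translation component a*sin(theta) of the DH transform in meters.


a*sin(theta) = 0.619*sin(85 deg) = 0.6166

0.6166 m


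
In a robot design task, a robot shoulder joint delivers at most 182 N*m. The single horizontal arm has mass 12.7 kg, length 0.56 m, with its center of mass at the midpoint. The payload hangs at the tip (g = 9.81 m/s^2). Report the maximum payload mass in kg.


tau_arm = m_arm*g*(L/2) = 12.7*9.81*0.56/2 = 34.8844 N*m
tau_payload = tau_max - tau_arm = 182 - 34.8844 = 147.1156
m_payload = tau_payload / (g*L) = 147.1156 / (9.81*0.56) = 26.7795

26.7795 kg


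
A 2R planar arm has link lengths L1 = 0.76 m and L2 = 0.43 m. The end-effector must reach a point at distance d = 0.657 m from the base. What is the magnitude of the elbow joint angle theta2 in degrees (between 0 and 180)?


cos(th2) = (d^2 - L1^2 - L2^2)/(2*L1*L2) = (0.657^2 - 0.76^2 - 0.43^2)/(2*0.76*0.43) = -0.50619798
th2 = acos(-0.50619798) = 120.4109 deg

120.4109 degrees


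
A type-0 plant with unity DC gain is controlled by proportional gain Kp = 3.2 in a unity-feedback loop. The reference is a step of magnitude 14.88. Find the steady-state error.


e_ss = R/(1 + Kp) = 14.88/(1 + 3.2) = 14.88/4.2000 = 3.5429

3.5429


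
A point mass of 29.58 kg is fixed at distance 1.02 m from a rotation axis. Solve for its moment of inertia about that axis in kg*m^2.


I = m*r^2 = 29.58*1.02^2 = 30.7750

30.7750 kg*m^2


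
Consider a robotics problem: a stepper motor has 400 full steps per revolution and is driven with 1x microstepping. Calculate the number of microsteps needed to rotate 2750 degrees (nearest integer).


step_size = 360/(400*1) = 360/400 = 0.900000 deg
n = 2750/(360/400) = 2750*400/360 = 3055.5556 -> 3056

3056 steps


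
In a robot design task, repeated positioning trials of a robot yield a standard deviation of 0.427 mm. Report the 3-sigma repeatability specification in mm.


repeatability = 3*sigma = 3*0.427 = 1.2810

1.2810 mm


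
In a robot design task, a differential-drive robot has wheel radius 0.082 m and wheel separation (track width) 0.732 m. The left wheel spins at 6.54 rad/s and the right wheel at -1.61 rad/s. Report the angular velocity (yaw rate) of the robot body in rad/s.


omega = r*(wR - wL)/L = 0.082*(-1.61 - (6.54))/0.732 = -0.9130

-0.9130 rad/s


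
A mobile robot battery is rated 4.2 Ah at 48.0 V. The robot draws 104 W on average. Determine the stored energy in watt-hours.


E = capacity * V = 4.2*48.0 = 201.6000

201.6000 Wh
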